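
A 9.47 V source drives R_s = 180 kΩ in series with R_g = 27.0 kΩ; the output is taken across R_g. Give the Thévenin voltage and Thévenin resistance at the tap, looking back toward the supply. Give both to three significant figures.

V_th = 1.24 V, R_th = 23.5 kΩ

V_th is the open-circuit tap voltage: 9.47 × 27.0/(180 + 27.0) = 1.24 V.
With the supply zeroed, R_s and R_g appear in parallel from the tap: R_th = R_s‖R_g = (180 × 27.0)/207.0 = 23.5 kΩ.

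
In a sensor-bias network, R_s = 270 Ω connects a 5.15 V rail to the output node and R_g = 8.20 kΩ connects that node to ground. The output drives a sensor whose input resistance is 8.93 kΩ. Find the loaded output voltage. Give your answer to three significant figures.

The load sits in parallel with R_g: R_g‖R_L = (8200 × 8930) / (8200 + 8930) = 4275 Ω.
V_out = 5.15 × 4275 / (270 + 4275) = 5.15 × 4275/4545 = 4.84 V.
(Unloaded it would have been 4.99 V.)

V_out ≈ 4.84 V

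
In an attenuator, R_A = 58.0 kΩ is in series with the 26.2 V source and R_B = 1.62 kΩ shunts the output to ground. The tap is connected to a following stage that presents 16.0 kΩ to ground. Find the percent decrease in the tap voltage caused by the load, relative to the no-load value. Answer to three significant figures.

8.97 %

The divider's output (Thévenin) resistance is R_A‖R_B = 1.576 kΩ.
Fractional drop under load = R_th/(R_th + R_L) = 1.576 / (1.576 + 16.0) = 0.08967.
So the output falls by 8.97 %.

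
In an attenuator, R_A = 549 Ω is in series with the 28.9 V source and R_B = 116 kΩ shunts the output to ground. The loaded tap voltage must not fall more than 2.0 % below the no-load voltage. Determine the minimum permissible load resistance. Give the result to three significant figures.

Output resistance R_th = R_A‖R_B = (549 × 116000)/116500 = 546.4 Ω.
The fractional drop is R_th/(R_th + R_L); requiring this ≤ 0.0200 gives R_L ≥ R_th(1/0.0200 − 1) = 546.4 × 49.00 = 26.8 kΩ.

R_L(min) ≈ 26.8 kΩ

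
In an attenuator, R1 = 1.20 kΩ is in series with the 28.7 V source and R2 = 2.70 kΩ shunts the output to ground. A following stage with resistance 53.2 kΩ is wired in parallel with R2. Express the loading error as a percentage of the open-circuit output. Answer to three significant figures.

The divider's output (Thévenin) resistance is R1‖R2 = 0.8308 kΩ.
Fractional drop under load = R_th/(R_th + R_L) = 0.8308 / (0.8308 + 53.2) = 0.01538.
So the output falls by 1.54 %.

1.54 %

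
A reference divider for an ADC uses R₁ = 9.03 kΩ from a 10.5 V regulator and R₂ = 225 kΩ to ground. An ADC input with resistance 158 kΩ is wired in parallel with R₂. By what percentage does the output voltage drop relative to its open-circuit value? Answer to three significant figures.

5.21 %

The divider's output (Thévenin) resistance is R₁‖R₂ = 8.682 kΩ.
Fractional drop under load = R_th/(R_th + R_L) = 8.682 / (8.682 + 158) = 0.05208.
So the output falls by 5.21 %.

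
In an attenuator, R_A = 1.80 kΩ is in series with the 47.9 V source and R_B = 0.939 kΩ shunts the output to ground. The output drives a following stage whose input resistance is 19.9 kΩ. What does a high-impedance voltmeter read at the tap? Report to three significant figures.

V_out ≈ 15.9 V

The load sits in parallel with R_B: R_B‖R_L = (939 × 19900) / (939 + 19900) = 896.7 Ω.
V_out = 47.9 × 896.7 / (1800 + 896.7) = 47.9 × 896.7/2697 = 15.9 V.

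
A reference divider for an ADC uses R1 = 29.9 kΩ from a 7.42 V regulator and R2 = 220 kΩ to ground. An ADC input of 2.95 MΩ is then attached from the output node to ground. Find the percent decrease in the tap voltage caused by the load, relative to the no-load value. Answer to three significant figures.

0.884 %

The divider's output (Thévenin) resistance is R1‖R2 = 26.32 kΩ.
Fractional drop under load = R_th/(R_th + R_L) = 26.32 / (26.32 + 2950) = 0.008844.
So the output falls by 0.884 %.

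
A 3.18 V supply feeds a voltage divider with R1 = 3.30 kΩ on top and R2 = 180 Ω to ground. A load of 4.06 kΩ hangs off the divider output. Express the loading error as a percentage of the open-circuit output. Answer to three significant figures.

The divider's output (Thévenin) resistance is R1‖R2 = 170.7 Ω.
Fractional drop under load = R_th/(R_th + R_L) = 170.7 / (170.7 + 4060) = 0.04035.
So the output falls by 4.03 %.

4.03 %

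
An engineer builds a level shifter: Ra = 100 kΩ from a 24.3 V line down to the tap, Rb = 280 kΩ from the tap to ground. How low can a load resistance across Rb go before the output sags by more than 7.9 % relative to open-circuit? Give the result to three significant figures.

Output resistance R_th = Ra‖Rb = (100 × 280)/380.0 = 73.68 kΩ.
The fractional drop is R_th/(R_th + R_L); requiring this ≤ 0.0790 gives R_L ≥ R_th(1/0.0790 − 1) = 73.68 × 11.66 = 859 kΩ.

R_L(min) ≈ 859 kΩ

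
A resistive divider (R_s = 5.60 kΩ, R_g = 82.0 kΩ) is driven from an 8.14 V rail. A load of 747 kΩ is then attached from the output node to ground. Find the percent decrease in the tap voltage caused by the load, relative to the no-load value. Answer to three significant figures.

0.697 %

The divider's output (Thévenin) resistance is R_s‖R_g = 5.242 kΩ.
Fractional drop under load = R_th/(R_th + R_L) = 5.242 / (5.242 + 747) = 0.006969.
So the output falls by 0.697 %.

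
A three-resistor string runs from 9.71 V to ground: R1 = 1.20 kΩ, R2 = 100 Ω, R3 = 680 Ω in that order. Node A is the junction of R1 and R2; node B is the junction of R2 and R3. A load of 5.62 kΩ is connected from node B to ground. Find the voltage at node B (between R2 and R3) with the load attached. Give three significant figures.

V ≈ 3.09 V

At node B, R3 is in parallel with the load: R3‖R_L = 606.6 Ω.
Below node A the resistance is R2 + (R3‖R_L) = 706.6 Ω, so V_A = 9.71 × 706.6/1907 = 3.599 V.
Then V_B = V_A × (R3‖R_L)/(R2 + R3‖R_L) = 3.599 × 606.6/706.6 = 3.09 V.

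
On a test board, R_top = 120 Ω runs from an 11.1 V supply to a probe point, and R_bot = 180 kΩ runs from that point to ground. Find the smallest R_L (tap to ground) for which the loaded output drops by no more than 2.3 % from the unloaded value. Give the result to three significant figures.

Output resistance R_th = R_top‖R_bot = (120 × 180000)/180100 = 119.9 Ω.
The fractional drop is R_th/(R_th + R_L); requiring this ≤ 0.0230 gives R_L ≥ R_th(1/0.0230 − 1) = 119.9 × 42.48 = 5.09 kΩ.

R_L(min) ≈ 5.09 kΩ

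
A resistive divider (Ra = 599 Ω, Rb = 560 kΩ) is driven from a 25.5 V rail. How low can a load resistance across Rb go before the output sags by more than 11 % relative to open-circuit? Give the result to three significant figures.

R_L(min) ≈ 4.84 kΩ

Output resistance R_th = Ra‖Rb = (599 × 560000)/560600 = 598.4 Ω.
The fractional drop is R_th/(R_th + R_L); requiring this ≤ 0.110 gives R_L ≥ R_th(1/0.110 − 1) = 598.4 × 8.091 = 4.84 kΩ.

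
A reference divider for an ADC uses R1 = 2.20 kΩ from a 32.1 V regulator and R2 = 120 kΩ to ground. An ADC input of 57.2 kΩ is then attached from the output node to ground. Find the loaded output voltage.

The load sits in parallel with R2: R2‖R_L = (120 × 57.2) / (120 + 57.2) = 38.74 kΩ.
V_out = 32.1 × 38.74 / (2.20 + 38.74) = 32.1 × 38.74/40.94 = 30.4 V.
(Unloaded it would have been 31.5 V.)

V_out ≈ 30.4 V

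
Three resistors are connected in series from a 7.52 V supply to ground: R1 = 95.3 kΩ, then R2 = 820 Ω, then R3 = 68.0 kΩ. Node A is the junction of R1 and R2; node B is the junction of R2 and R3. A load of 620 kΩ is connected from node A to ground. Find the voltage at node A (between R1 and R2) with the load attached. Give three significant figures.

V ≈ 2.96 V

Below node A the series string R2+R3 = 68820 Ω sits in parallel with the 620000 Ω load: 61940 Ω.
V_A = 7.52 × 61940/(95300 + 61940) = 2.96 V.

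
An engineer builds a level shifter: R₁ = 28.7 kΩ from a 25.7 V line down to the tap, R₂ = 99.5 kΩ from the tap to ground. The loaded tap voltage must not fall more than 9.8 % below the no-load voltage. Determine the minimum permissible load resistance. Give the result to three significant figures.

Output resistance R_th = R₁‖R₂ = (28.7 × 99.5)/128.2 = 22.27 kΩ.
The fractional drop is R_th/(R_th + R_L); requiring this ≤ 0.0980 gives R_L ≥ R_th(1/0.0980 − 1) = 22.27 × 9.204 = 205 kΩ.

R_L(min) ≈ 205 kΩ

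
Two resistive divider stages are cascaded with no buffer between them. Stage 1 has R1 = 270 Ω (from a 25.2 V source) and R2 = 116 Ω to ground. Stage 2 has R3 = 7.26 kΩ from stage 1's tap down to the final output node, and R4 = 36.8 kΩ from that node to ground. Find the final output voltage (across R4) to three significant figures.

V_out ≈ 6.31 V

Stage 2 presents R3+R4 = 44060 Ω as a load on stage 1's tap.
Stage 1's lower leg becomes R2‖(R3+R4) = 115.7 Ω, so V_mid = 25.2 × 115.7/385.7 = 7.559 V.
Stage 2 is itself unloaded: V_out = V_mid × R4/(R3+R4) = 7.559 × 36800/44060 = 6.31 V.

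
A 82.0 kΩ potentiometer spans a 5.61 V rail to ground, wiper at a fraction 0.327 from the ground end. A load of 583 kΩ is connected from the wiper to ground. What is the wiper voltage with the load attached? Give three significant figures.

The wiper splits the pot into (1−α)R = 55.19 kΩ above and αR = 26.81 kΩ below.
Lower section ‖ load = 25.63 kΩ.
V_wiper = 5.61 × 25.63/(55.19 + 25.63) = 1.78 V.

V ≈ 1.78 V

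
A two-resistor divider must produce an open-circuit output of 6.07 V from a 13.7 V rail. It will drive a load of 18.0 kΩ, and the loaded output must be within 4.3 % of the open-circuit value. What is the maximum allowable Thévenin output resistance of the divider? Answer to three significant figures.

R_th ≤ 809 Ω

Loading drop = R_th/(R_th + R_L) ≤ 0.0430, so R_th ≤ R_L · ε/(1−ε) = 18.0 kΩ × 0.0430/0.9570 = 809 Ω.
(Any R1, R2 with R2/(R1+R2) = 0.443 and R1‖R2 ≤ 809 Ω will meet the spec.)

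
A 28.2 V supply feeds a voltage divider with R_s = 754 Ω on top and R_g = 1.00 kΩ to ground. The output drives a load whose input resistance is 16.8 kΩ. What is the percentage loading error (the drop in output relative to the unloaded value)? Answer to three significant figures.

The divider's output (Thévenin) resistance is R_s‖R_g = 429.9 Ω.
Fractional drop under load = R_th/(R_th + R_L) = 429.9 / (429.9 + 16800) = 0.02495.
So the output falls by 2.49 %.

2.49 %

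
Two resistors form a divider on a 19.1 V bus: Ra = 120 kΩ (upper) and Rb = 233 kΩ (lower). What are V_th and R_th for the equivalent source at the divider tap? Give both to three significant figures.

V_th is the open-circuit tap voltage: 19.1 × 233/(120 + 233) = 12.6 V.
With the supply zeroed, Ra and Rb appear in parallel from the tap: R_th = Ra‖Rb = (120 × 233)/353.0 = 79.2 kΩ.

V_th = 12.6 V, R_th = 79.2 kΩ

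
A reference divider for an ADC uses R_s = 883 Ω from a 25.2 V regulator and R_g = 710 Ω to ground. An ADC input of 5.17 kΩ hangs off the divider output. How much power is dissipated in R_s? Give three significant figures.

P ≈ 247 mW

Total resistance from the source is R_s + (R_g‖R_L) = 1507 Ω, so I = 25.2/1507 Ω = 16.72 mA.
P = I²·R_s = (16.72 mA)² × 883 Ω = 247 mW.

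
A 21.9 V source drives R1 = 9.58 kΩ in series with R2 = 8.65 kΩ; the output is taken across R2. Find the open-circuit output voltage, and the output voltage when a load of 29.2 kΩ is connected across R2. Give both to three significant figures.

Unloaded: 10.4 V; loaded: 8.99 V

Open-circuit: V = 21.9 × 8.65/(9.58 + 8.65) = 10.4 V.
With the load, R2 becomes R2‖R_L = 6.673 kΩ, so V = 21.9 × 6.673/16.25 = 8.99 V.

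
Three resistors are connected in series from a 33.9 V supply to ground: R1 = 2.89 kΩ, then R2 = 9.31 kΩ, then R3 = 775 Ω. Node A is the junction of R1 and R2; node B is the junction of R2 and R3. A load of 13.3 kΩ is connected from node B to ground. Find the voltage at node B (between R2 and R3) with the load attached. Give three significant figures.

At node B, R3 is in parallel with the load: R3‖R_L = 732.3 Ω.
Below node A the resistance is R2 + (R3‖R_L) = 10040 Ω, so V_A = 33.9 × 10040/12930 = 26.32 V.
Then V_B = V_A × (R3‖R_L)/(R2 + R3‖R_L) = 26.32 × 732.3/10040 = 1.92 V.

V ≈ 1.92 V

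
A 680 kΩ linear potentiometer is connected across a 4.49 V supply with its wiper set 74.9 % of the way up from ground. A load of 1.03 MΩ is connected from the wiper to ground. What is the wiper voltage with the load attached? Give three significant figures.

The wiper splits the pot into (1−α)R = 170.7 kΩ above and αR = 509.3 kΩ below.
Lower section ‖ load = 340.8 kΩ.
V_wiper = 4.49 × 340.8/(170.7 + 340.8) = 2.99 V.

V ≈ 2.99 V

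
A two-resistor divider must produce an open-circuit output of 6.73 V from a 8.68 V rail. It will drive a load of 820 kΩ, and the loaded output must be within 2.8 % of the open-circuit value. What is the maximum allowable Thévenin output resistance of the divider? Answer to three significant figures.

Loading drop = R_th/(R_th + R_L) ≤ 0.0280, so R_th ≤ R_L · ε/(1−ε) = 820 kΩ × 0.0280/0.9720 = 23.6 kΩ.

R_th ≤ 23.6 kΩ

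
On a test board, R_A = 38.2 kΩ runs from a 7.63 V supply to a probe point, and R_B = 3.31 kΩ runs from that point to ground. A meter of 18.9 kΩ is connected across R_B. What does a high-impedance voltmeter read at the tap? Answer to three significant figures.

V_out ≈ 0.524 V

The load sits in parallel with R_B: R_B‖R_L = (3.31 × 18.9) / (3.31 + 18.9) = 2.817 kΩ.
V_out = 7.63 × 2.817 / (38.2 + 2.817) = 7.63 × 2.817/41.02 = 0.524 V.
(Unloaded it would have been 0.608 V.)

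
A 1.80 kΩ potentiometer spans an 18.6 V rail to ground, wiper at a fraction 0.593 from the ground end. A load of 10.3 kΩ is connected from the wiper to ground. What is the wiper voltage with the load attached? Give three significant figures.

The wiper splits the pot into (1−α)R = 732.6 Ω above and αR = 1067 Ω below.
Lower section ‖ load = 967.2 Ω.
V_wiper = 18.6 × 967.2/(732.6 + 967.2) = 10.6 V.

V ≈ 10.6 V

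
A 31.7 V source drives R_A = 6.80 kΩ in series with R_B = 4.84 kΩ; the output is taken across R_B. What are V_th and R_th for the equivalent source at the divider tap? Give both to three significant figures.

V_th = 13.2 V, R_th = 2.83 kΩ

V_th is the open-circuit tap voltage: 31.7 × 4.84/(6.80 + 4.84) = 13.2 V.
With the supply zeroed, R_A and R_B appear in parallel from the tap: R_th = R_A‖R_B = (6.80 × 4.84)/11.64 = 2.83 kΩ.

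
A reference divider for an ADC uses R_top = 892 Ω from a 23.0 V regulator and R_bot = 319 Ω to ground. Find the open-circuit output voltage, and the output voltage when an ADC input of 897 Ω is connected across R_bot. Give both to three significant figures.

Open-circuit: V = 23.0 × 319/(892 + 319) = 6.06 V.
With the load, R_bot becomes R_bot‖R_L = 235.3 Ω, so V = 23.0 × 235.3/1127 = 4.80 V.

Unloaded: 6.06 V; loaded: 4.80 V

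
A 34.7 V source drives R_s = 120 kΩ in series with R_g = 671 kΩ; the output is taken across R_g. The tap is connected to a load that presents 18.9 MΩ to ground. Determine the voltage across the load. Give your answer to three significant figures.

The load sits in parallel with R_g: R_g‖R_L = (671 × 18900) / (671 + 18900) = 648.0 kΩ.
V_out = 34.7 × 648.0 / (120 + 648.0) = 34.7 × 648.0/768.0 = 29.3 V.

V_out ≈ 29.3 V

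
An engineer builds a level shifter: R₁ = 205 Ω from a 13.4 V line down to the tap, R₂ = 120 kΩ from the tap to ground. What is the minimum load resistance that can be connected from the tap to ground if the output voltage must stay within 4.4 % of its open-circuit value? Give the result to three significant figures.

R_L(min) ≈ 4.45 kΩ

Output resistance R_th = R₁‖R₂ = (205 × 120000)/120200 = 204.7 Ω.
The fractional drop is R_th/(R_th + R_L); requiring this ≤ 0.0440 gives R_L ≥ R_th(1/0.0440 − 1) = 204.7 × 21.73 = 4.45 kΩ.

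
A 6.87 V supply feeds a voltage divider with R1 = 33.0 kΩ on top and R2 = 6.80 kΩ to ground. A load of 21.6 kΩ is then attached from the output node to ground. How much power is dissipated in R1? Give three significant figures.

Total resistance from the source is R1 + (R2‖R_L) = 38.17 kΩ, so I = 6.87/38.17 kΩ = 0.1800 mA.
P = I²·R1 = (0.1800 mA)² × 33.0 kΩ = 1.07 mW.

P ≈ 1.07 mW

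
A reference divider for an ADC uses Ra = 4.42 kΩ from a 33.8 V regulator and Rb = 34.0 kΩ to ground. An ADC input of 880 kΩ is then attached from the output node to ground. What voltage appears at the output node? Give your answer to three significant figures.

The load sits in parallel with Rb: Rb‖R_L = (34.0 × 880) / (34.0 + 880) = 32.74 kΩ.
V_out = 33.8 × 32.74 / (4.42 + 32.74) = 33.8 × 32.74/37.16 = 29.8 V.

V_out ≈ 29.8 V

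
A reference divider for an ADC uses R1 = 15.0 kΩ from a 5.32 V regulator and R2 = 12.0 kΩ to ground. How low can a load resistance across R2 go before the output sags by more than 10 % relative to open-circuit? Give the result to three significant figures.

Output resistance R_th = R1‖R2 = (15.0 × 12.0)/27.00 = 6.667 kΩ.
The fractional drop is R_th/(R_th + R_L); requiring this ≤ 0.100 gives R_L ≥ R_th(1/0.100 − 1) = 6.667 × 9.000 = 60.0 kΩ.

R_L(min) ≈ 60.0 kΩ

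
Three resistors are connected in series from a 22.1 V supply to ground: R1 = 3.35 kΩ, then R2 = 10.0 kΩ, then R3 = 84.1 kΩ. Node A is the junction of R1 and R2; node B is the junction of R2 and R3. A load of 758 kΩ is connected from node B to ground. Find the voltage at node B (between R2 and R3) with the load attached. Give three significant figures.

At node B, R3 is in parallel with the load: R3‖R_L = 75.70 kΩ.
Below node A the resistance is R2 + (R3‖R_L) = 85.70 kΩ, so V_A = 22.1 × 85.70/89.05 = 21.27 V.
Then V_B = V_A × (R3‖R_L)/(R2 + R3‖R_L) = 21.27 × 75.70/85.70 = 18.8 V.

V ≈ 18.8 V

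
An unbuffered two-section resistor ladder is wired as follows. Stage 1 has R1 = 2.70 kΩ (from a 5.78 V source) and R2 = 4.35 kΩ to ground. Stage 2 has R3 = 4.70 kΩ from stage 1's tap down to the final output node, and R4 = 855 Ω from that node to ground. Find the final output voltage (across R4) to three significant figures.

V_out ≈ 0.422 V

Stage 2 presents R3+R4 = 5555 Ω as a load on stage 1's tap.
Stage 1's lower leg becomes R2‖(R3+R4) = 2440 Ω, so V_mid = 5.78 × 2440/5140 = 2.744 V.
Stage 2 is itself unloaded: V_out = V_mid × R4/(R3+R4) = 2.744 × 855/5555 = 0.422 V.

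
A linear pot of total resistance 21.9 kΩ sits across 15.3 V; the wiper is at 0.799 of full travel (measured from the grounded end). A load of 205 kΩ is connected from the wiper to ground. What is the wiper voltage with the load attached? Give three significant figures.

V ≈ 12.0 V

The wiper splits the pot into (1−α)R = 4.402 kΩ above and αR = 17.50 kΩ below.
Lower section ‖ load = 16.12 kΩ.
V_wiper = 15.3 × 16.12/(4.402 + 16.12) = 12.0 V.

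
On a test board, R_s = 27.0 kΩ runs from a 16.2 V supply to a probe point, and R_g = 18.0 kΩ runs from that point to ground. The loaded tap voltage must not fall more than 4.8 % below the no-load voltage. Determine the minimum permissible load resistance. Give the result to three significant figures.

R_L(min) ≈ 214 kΩ

Output resistance R_th = R_s‖R_g = (27.0 × 18.0)/45.00 = 10.80 kΩ.
The fractional drop is R_th/(R_th + R_L); requiring this ≤ 0.0480 gives R_L ≥ R_th(1/0.0480 − 1) = 10.80 × 19.83 = 214 kΩ.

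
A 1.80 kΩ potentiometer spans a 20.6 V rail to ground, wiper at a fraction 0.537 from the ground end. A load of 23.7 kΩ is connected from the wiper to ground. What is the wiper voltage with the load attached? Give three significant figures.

V ≈ 10.9 V

The wiper splits the pot into (1−α)R = 833.4 Ω above and αR = 966.6 Ω below.
Lower section ‖ load = 928.7 Ω.
V_wiper = 20.6 × 928.7/(833.4 + 928.7) = 10.9 V.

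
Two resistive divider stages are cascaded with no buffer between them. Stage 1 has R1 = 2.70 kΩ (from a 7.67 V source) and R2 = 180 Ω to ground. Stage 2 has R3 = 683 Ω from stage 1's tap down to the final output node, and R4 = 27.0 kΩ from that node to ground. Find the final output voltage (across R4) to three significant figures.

Stage 2 presents R3+R4 = 27680 Ω as a load on stage 1's tap.
Stage 1's lower leg becomes R2‖(R3+R4) = 178.8 Ω, so V_mid = 7.67 × 178.8/2879 = 0.4765 V.
Stage 2 is itself unloaded: V_out = V_mid × R4/(R3+R4) = 0.4765 × 27000/27680 = 0.465 V.

V_out ≈ 0.465 V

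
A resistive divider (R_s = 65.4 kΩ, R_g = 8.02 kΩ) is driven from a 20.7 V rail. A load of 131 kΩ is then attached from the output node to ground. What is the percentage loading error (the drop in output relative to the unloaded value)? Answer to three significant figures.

5.17 %

The divider's output (Thévenin) resistance is R_s‖R_g = 7.144 kΩ.
Fractional drop under load = R_th/(R_th + R_L) = 7.144 / (7.144 + 131) = 0.05171.
So the output falls by 5.17 %.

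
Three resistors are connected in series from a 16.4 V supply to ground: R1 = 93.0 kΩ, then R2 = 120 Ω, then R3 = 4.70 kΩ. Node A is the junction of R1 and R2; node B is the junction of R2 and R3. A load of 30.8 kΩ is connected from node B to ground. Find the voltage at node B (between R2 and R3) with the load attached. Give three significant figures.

V ≈ 0.688 V

At node B, R3 is in parallel with the load: R3‖R_L = 4078 Ω.
Below node A the resistance is R2 + (R3‖R_L) = 4198 Ω, so V_A = 16.4 × 4198/97200 = 0.7083 V.
Then V_B = V_A × (R3‖R_L)/(R2 + R3‖R_L) = 0.7083 × 4078/4198 = 0.688 V.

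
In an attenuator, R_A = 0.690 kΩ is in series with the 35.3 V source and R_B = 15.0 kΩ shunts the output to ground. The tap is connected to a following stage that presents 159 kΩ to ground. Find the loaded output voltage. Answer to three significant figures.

V_out ≈ 33.6 V

The load sits in parallel with R_B: R_B‖R_L = (15000 × 159000) / (15000 + 159000) = 13710 Ω.
V_out = 35.3 × 13710 / (690 + 13710) = 35.3 × 13710/14400 = 33.6 V.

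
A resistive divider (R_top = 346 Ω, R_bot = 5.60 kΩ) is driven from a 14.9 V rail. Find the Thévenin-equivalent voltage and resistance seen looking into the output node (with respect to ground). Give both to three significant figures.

V_th is the open-circuit tap voltage: 14.9 × 5600/(346 + 5600) = 14.0 V.
With the supply zeroed, R_top and R_bot appear in parallel from the tap: R_th = R_top‖R_bot = (346 × 5600)/5946 = 326 Ω.

V_th = 14.0 V, R_th = 326 Ω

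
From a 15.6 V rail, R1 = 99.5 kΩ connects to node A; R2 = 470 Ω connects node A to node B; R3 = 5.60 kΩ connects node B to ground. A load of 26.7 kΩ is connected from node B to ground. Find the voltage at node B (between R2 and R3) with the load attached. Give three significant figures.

V ≈ 0.690 V

At node B, R3 is in parallel with the load: R3‖R_L = 4629 Ω.
Below node A the resistance is R2 + (R3‖R_L) = 5099 Ω, so V_A = 15.6 × 5099/104600 = 0.7605 V.
Then V_B = V_A × (R3‖R_L)/(R2 + R3‖R_L) = 0.7605 × 4629/5099 = 0.690 V.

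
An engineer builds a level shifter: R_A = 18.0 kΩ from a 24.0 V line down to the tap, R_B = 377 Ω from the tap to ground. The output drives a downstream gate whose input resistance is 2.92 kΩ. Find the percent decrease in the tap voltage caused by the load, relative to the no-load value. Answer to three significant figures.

The divider's output (Thévenin) resistance is R_A‖R_B = 369.3 Ω.
Fractional drop under load = R_th/(R_th + R_L) = 369.3 / (369.3 + 2920) = 0.1123.
So the output falls by 11.2 %.

11.2 %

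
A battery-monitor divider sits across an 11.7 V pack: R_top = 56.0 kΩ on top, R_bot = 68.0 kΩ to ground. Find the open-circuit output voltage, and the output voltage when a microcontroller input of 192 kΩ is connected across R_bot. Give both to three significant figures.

Open-circuit: V = 11.7 × 68.0/(56.0 + 68.0) = 6.42 V.
With the load, R_bot becomes R_bot‖R_L = 50.22 kΩ, so V = 11.7 × 50.22/106.2 = 5.53 V.

Unloaded: 6.42 V; loaded: 5.53 V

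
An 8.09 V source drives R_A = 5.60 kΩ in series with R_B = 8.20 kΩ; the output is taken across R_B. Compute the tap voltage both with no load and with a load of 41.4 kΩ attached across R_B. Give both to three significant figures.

Unloaded: 4.81 V; loaded: 4.45 V

Open-circuit: V = 8.09 × 8.20/(5.60 + 8.20) = 4.81 V.
With the load, R_B becomes R_B‖R_L = 6.844 kΩ, so V = 8.09 × 6.844/12.44 = 4.45 V.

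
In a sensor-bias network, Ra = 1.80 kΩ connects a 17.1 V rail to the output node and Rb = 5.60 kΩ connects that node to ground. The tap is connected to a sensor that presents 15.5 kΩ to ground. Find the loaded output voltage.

V_out ≈ 11.9 V

The load sits in parallel with Rb: Rb‖R_L = (5.60 × 15.5) / (5.60 + 15.5) = 4.114 kΩ.
V_out = 17.1 × 4.114 / (1.80 + 4.114) = 17.1 × 4.114/5.914 = 11.9 V.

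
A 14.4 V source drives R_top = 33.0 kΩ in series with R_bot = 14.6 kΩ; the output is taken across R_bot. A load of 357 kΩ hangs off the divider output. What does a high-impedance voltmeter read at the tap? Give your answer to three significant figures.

V_out ≈ 4.30 V

The load sits in parallel with R_bot: R_bot‖R_L = (14.6 × 357) / (14.6 + 357) = 14.03 kΩ.
V_out = 14.4 × 14.03 / (33.0 + 14.03) = 14.4 × 14.03/47.03 = 4.30 V.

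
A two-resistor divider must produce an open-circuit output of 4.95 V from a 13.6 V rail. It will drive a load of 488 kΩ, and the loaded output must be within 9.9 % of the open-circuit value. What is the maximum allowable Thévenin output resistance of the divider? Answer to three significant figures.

R_th ≤ 53.6 kΩ

Loading drop = R_th/(R_th + R_L) ≤ 0.0990, so R_th ≤ R_L · ε/(1−ε) = 488 kΩ × 0.0990/0.9010 = 53.6 kΩ.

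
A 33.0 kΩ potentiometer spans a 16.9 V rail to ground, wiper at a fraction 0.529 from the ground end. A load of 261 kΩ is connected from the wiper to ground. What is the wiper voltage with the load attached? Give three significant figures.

The wiper splits the pot into (1−α)R = 15.54 kΩ above and αR = 17.46 kΩ below.
Lower section ‖ load = 16.36 kΩ.
V_wiper = 16.9 × 16.36/(15.54 + 16.36) = 8.67 V.

V ≈ 8.67 V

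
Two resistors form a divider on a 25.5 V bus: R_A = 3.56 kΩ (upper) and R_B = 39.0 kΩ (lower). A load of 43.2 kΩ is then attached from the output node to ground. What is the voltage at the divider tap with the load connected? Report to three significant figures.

The load sits in parallel with R_B: R_B‖R_L = (39.0 × 43.2) / (39.0 + 43.2) = 20.50 kΩ.
V_out = 25.5 × 20.50 / (3.56 + 20.50) = 25.5 × 20.50/24.06 = 21.7 V.

V_out ≈ 21.7 V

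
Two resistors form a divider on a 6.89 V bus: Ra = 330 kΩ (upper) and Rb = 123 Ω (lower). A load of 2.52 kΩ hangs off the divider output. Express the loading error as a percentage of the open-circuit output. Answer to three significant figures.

The divider's output (Thévenin) resistance is Ra‖Rb = 123.0 Ω.
Fractional drop under load = R_th/(R_th + R_L) = 123.0 / (123.0 + 2520) = 0.04652.
So the output falls by 4.65 %.

4.65 %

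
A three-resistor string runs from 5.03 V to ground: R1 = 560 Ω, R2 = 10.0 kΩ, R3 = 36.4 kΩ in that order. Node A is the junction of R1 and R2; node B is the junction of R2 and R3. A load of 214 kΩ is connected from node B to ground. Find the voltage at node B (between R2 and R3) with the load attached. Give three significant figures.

V ≈ 3.76 V

At node B, R3 is in parallel with the load: R3‖R_L = 31110 Ω.
Below node A the resistance is R2 + (R3‖R_L) = 41110 Ω, so V_A = 5.03 × 41110/41670 = 4.962 V.
Then V_B = V_A × (R3‖R_L)/(R2 + R3‖R_L) = 4.962 × 31110/41110 = 3.76 V.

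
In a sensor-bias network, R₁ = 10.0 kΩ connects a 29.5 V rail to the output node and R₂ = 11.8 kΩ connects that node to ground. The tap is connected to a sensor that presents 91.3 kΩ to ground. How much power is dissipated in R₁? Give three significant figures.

Total resistance from the source is R₁ + (R₂‖R_L) = 20.45 kΩ, so I = 29.5/20.45 kΩ = 1.443 mA.
P = I²·R₁ = (1.443 mA)² × 10.0 kΩ = 20.8 mW.

P ≈ 20.8 mW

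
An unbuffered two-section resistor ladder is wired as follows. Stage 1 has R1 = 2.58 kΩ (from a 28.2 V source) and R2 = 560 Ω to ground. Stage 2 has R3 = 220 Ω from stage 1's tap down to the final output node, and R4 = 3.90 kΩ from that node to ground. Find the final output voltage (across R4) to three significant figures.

V_out ≈ 4.28 V

Stage 2 presents R3+R4 = 4120 Ω as a load on stage 1's tap.
Stage 1's lower leg becomes R2‖(R3+R4) = 493.0 Ω, so V_mid = 28.2 × 493.0/3073 = 4.524 V.
Stage 2 is itself unloaded: V_out = V_mid × R4/(R3+R4) = 4.524 × 3900/4120 = 4.28 V.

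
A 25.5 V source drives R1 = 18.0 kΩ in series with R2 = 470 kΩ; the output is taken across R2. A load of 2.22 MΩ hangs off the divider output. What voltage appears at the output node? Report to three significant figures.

The load sits in parallel with R2: R2‖R_L = (470 × 2220) / (470 + 2220) = 387.9 kΩ.
V_out = 25.5 × 387.9 / (18.0 + 387.9) = 25.5 × 387.9/405.9 = 24.4 V.

V_out ≈ 24.4 V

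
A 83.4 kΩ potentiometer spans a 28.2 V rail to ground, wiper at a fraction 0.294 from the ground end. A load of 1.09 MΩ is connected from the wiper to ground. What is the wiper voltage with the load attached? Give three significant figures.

V ≈ 8.16 V

The wiper splits the pot into (1−α)R = 58.88 kΩ above and αR = 24.52 kΩ below.
Lower section ‖ load = 23.98 kΩ.
V_wiper = 28.2 × 23.98/(58.88 + 23.98) = 8.16 V.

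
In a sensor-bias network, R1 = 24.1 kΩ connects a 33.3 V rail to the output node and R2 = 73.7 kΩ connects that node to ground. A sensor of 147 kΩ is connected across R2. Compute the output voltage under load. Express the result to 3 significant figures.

The load sits in parallel with R2: R2‖R_L = (73.7 × 147) / (73.7 + 147) = 49.09 kΩ.
V_out = 33.3 × 49.09 / (24.1 + 49.09) = 33.3 × 49.09/73.19 = 22.3 V.

V_out ≈ 22.3 V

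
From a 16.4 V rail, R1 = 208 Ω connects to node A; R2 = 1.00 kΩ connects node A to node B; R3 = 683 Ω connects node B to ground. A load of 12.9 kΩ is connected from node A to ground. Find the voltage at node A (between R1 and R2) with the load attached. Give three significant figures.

Below node A the series string R2+R3 = 1683 Ω sits in parallel with the 12900 Ω load: 1489 Ω.
V_A = 16.4 × 1489/(208 + 1489) = 14.4 V.

V ≈ 14.4 V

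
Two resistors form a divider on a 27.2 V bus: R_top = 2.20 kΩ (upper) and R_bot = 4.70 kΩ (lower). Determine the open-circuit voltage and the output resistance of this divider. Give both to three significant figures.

V_th is the open-circuit tap voltage: 27.2 × 4.70/(2.20 + 4.70) = 18.5 V.
With the supply zeroed, R_top and R_bot appear in parallel from the tap: R_th = R_top‖R_bot = (2.20 × 4.70)/6.900 = 1.50 kΩ.

V_th = 18.5 V, R_th = 1.50 kΩ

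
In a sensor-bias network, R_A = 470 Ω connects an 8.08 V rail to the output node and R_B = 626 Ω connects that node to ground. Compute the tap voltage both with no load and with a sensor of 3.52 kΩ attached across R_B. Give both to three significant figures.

Open-circuit: V = 8.08 × 626/(470 + 626) = 4.62 V.
With the load, R_B becomes R_B‖R_L = 531.5 Ω, so V = 8.08 × 531.5/1001 = 4.29 V.

Unloaded: 4.62 V; loaded: 4.29 V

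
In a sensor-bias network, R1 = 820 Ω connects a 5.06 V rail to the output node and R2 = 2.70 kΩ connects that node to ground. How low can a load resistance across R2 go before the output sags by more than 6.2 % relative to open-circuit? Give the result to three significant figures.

R_L(min) ≈ 9.52 kΩ

Output resistance R_th = R1‖R2 = (820 × 2700)/3520 = 629.0 Ω.
The fractional drop is R_th/(R_th + R_L); requiring this ≤ 0.0620 gives R_L ≥ R_th(1/0.0620 − 1) = 629.0 × 15.13 = 9.52 kΩ.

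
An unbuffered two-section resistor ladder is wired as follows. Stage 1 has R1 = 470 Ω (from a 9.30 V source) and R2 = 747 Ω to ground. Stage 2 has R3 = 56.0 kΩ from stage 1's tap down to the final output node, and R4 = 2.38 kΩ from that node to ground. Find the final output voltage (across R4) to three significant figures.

Stage 2 presents R3+R4 = 58380 Ω as a load on stage 1's tap.
Stage 1's lower leg becomes R2‖(R3+R4) = 737.6 Ω, so V_mid = 9.30 × 737.6/1208 = 5.680 V.
Stage 2 is itself unloaded: V_out = V_mid × R4/(R3+R4) = 5.680 × 2380/58380 = 0.232 V.

V_out ≈ 0.232 V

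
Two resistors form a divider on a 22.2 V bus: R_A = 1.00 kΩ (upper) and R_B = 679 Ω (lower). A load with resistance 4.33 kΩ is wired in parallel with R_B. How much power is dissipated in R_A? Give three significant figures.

Total resistance from the source is R_A + (R_B‖R_L) = 1587 Ω, so I = 22.2/1587 Ω = 13.99 mA.
P = I²·R_A = (13.99 mA)² × 1.00 kΩ = 196 mW.

P ≈ 196 mW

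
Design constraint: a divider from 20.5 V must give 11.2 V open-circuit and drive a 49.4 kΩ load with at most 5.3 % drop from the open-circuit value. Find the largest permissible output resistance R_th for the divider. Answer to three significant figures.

Loading drop = R_th/(R_th + R_L) ≤ 0.0530, so R_th ≤ R_L · ε/(1−ε) = 49.4 kΩ × 0.0530/0.9470 = 2.76 kΩ.

R_th ≤ 2.76 kΩ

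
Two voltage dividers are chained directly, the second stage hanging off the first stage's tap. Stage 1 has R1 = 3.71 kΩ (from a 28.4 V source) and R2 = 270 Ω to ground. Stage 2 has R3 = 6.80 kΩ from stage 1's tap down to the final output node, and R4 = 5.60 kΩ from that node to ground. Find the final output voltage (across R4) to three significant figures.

V_out ≈ 0.853 V

Stage 2 presents R3+R4 = 12400 Ω as a load on stage 1's tap.
Stage 1's lower leg becomes R2‖(R3+R4) = 264.2 Ω, so V_mid = 28.4 × 264.2/3974 = 1.888 V.
Stage 2 is itself unloaded: V_out = V_mid × R4/(R3+R4) = 1.888 × 5600/12400 = 0.853 V.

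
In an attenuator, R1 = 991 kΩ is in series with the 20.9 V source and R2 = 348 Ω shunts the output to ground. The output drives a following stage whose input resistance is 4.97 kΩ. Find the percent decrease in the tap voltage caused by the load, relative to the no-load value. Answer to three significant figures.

6.54 %

The divider's output (Thévenin) resistance is R1‖R2 = 347.9 Ω.
Fractional drop under load = R_th/(R_th + R_L) = 347.9 / (347.9 + 4970) = 0.06542.
So the output falls by 6.54 %.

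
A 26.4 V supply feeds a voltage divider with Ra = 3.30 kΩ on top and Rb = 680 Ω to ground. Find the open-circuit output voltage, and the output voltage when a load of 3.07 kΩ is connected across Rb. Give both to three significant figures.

Open-circuit: V = 26.4 × 680/(3300 + 680) = 4.51 V.
With the load, Rb becomes Rb‖R_L = 556.7 Ω, so V = 26.4 × 556.7/3857 = 3.81 V.

Unloaded: 4.51 V; loaded: 3.81 V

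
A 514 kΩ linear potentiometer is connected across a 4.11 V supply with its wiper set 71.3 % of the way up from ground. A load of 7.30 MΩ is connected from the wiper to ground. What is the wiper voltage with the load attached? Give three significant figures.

V ≈ 2.89 V

The wiper splits the pot into (1−α)R = 147.5 kΩ above and αR = 366.5 kΩ below.
Lower section ‖ load = 349.0 kΩ.
V_wiper = 4.11 × 349.0/(147.5 + 349.0) = 2.89 V.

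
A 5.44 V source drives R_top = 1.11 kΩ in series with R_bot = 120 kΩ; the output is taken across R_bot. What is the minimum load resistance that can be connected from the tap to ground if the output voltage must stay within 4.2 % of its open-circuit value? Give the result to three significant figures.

R_L(min) ≈ 25.1 kΩ

Output resistance R_th = R_top‖R_bot = (1.11 × 120)/121.1 = 1.100 kΩ.
The fractional drop is R_th/(R_th + R_L); requiring this ≤ 0.0420 gives R_L ≥ R_th(1/0.0420 − 1) = 1.100 × 22.81 = 25.1 kΩ.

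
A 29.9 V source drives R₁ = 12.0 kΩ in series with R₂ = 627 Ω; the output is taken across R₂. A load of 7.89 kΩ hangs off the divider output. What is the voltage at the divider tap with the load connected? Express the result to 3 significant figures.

V_out ≈ 1.38 V

The load sits in parallel with R₂: R₂‖R_L = (627 × 7890) / (627 + 7890) = 580.8 Ω.
V_out = 29.9 × 580.8 / (12000 + 580.8) = 29.9 × 580.8/12580 = 1.38 V.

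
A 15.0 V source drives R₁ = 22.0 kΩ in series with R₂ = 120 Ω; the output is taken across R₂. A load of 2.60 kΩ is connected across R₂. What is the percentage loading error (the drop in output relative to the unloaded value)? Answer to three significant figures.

4.39 %

The divider's output (Thévenin) resistance is R₁‖R₂ = 119.3 Ω.
Fractional drop under load = R_th/(R_th + R_L) = 119.3 / (119.3 + 2600) = 0.04389.
So the output falls by 4.39 %.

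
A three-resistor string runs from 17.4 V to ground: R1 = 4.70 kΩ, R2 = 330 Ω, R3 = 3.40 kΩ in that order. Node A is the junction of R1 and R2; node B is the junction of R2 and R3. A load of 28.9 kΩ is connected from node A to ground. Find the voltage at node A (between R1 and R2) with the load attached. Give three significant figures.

Below node A the series string R2+R3 = 3730 Ω sits in parallel with the 28900 Ω load: 3304 Ω.
V_A = 17.4 × 3304/(4700 + 3304) = 7.18 V.

V ≈ 7.18 V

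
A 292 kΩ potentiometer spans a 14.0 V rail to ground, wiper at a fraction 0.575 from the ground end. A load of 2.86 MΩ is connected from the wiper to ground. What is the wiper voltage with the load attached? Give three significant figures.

V ≈ 7.85 V

The wiper splits the pot into (1−α)R = 124.1 kΩ above and αR = 167.9 kΩ below.
Lower section ‖ load = 158.6 kΩ.
V_wiper = 14.0 × 158.6/(124.1 + 158.6) = 7.85 V.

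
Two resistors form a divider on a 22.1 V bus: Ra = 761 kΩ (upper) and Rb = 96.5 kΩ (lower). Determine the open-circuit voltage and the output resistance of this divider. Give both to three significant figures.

V_th = 2.49 V, R_th = 85.6 kΩ

V_th is the open-circuit tap voltage: 22.1 × 96.5/(761 + 96.5) = 2.49 V.
With the supply zeroed, Ra and Rb appear in parallel from the tap: R_th = Ra‖Rb = (761 × 96.5)/857.5 = 85.6 kΩ.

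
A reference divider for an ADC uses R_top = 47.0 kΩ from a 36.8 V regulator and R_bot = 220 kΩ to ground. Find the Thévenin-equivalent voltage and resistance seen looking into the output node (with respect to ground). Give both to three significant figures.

V_th is the open-circuit tap voltage: 36.8 × 220/(47.0 + 220) = 30.3 V.
With the supply zeroed, R_top and R_bot appear in parallel from the tap: R_th = R_top‖R_bot = (47.0 × 220)/267.0 = 38.7 kΩ.

V_th = 30.3 V, R_th = 38.7 kΩ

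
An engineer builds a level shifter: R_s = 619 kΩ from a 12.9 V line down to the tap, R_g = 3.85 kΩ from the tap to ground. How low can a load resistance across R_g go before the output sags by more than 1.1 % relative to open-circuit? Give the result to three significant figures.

R_L(min) ≈ 344 kΩ

Output resistance R_th = R_s‖R_g = (619 × 3.85)/622.9 = 3.826 kΩ.
The fractional drop is R_th/(R_th + R_L); requiring this ≤ 0.0110 gives R_L ≥ R_th(1/0.0110 − 1) = 3.826 × 89.91 = 344 kΩ.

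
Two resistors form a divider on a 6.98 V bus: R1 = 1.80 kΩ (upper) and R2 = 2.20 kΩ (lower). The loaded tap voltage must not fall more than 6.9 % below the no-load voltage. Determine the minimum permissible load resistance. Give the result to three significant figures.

Output resistance R_th = R1‖R2 = (1800 × 2200)/4000 = 990.0 Ω.
The fractional drop is R_th/(R_th + R_L); requiring this ≤ 0.0690 gives R_L ≥ R_th(1/0.0690 − 1) = 990.0 × 13.49 = 13.4 kΩ.

R_L(min) ≈ 13.4 kΩ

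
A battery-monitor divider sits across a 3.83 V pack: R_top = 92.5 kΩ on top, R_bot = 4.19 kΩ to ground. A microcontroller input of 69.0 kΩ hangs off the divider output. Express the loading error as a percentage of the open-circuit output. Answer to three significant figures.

The divider's output (Thévenin) resistance is R_top‖R_bot = 4.008 kΩ.
Fractional drop under load = R_th/(R_th + R_L) = 4.008 / (4.008 + 69.0) = 0.05490.
So the output falls by 5.49 %.

5.49 %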